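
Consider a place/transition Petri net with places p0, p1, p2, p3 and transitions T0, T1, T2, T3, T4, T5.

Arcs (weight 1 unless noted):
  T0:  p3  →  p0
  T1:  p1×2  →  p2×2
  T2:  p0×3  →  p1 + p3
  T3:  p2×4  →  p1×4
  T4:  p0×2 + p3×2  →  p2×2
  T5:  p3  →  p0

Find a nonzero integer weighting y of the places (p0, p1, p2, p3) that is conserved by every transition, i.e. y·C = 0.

Incidence matrix C (rows=places, cols=transitions):
       T0   T1   T2   T3   T4   T5
   p0   1    0   -3    0   -2    1
   p1   0   -2    1    4    0    0
   p2   0    2    0   -4    2    0
   p3  -1    0    1    0   -2   -1

Candidate y = [1, 2, 2, 1]; check y·C column-wise:
  col T0: 1·1 + 2·0 + 2·0 + 1·-1 = 0
  col T1: 1·0 + 2·-2 + 2·2 + 1·0 = 0
  col T2: 1·-3 + 2·1 + 2·0 + 1·1 = 0
  col T3: 1·0 + 2·4 + 2·-4 + 1·0 = 0
  col T4: 1·-2 + 2·0 + 2·2 + 1·-2 = 0
  col T5: 1·1 + 2·0 + 2·0 + 1·-1 = 0

y = (p0:1, p1:2, p2:2, p3:1)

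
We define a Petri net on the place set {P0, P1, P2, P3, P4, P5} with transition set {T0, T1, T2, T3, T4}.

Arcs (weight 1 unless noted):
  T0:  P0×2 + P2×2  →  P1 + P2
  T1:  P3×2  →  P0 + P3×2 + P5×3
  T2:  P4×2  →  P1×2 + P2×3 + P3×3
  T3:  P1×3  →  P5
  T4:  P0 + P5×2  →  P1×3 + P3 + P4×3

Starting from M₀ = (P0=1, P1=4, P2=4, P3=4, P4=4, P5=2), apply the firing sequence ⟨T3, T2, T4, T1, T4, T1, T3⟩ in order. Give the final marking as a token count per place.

step 1: fire T3:  (P0=1, P1=4, P2=4, P3=4, P4=4, P5=2) → (P0=1, P1=1, P2=4, P3=4, P4=4, P5=3)
step 2: fire T2:  (P0=1, P1=1, P2=4, P3=4, P4=4, P5=3) → (P0=1, P1=3, P2=7, P3=7, P4=2, P5=3)
step 3: fire T4:  (P0=1, P1=3, P2=7, P3=7, P4=2, P5=3) → (P0=0, P1=6, P2=7, P3=8, P4=5, P5=1)
step 4: fire T1:  (P0=0, P1=6, P2=7, P3=8, P4=5, P5=1) → (P0=1, P1=6, P2=7, P3=8, P4=5, P5=4)
step 5: fire T4:  (P0=1, P1=6, P2=7, P3=8, P4=5, P5=4) → (P0=0, P1=9, P2=7, P3=9, P4=8, P5=2)
step 6: fire T1:  (P0=0, P1=9, P2=7, P3=9, P4=8, P5=2) → (P0=1, P1=9, P2=7, P3=9, P4=8, P5=5)
step 7: fire T3:  (P0=1, P1=9, P2=7, P3=9, P4=8, P5=5) → (P0=1, P1=6, P2=7, P3=9, P4=8, P5=6)

(P0=1, P1=6, P2=7, P3=9, P4=8, P5=6)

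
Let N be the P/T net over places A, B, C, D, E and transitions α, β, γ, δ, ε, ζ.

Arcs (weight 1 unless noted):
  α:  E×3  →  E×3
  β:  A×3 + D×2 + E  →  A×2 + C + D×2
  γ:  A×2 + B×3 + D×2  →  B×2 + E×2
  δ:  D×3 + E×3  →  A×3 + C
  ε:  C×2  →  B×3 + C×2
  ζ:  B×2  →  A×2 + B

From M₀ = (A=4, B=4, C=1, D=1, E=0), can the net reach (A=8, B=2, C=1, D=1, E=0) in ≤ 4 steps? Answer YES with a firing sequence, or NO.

step 1: fire ζ:  (A=4, B=4, C=1, D=1, E=0) → (A=6, B=3, C=1, D=1, E=0)
step 2: fire ζ:  (A=6, B=3, C=1, D=1, E=0) → (A=8, B=2, C=1, D=1, E=0)

YES — reachable via ⟨ζ, ζ⟩ (2 firings)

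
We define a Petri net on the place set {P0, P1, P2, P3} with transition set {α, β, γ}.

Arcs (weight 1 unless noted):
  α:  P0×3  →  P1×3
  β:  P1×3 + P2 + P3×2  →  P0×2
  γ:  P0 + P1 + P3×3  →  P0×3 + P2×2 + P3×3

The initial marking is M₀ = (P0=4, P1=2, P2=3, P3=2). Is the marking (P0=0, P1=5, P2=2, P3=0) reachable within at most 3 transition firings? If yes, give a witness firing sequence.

step 1: fire α:  (P0=4, P1=2, P2=3, P3=2) → (P0=1, P1=5, P2=3, P3=2)
step 2: fire β:  (P0=1, P1=5, P2=3, P3=2) → (P0=3, P1=2, P2=2, P3=0)
step 3: fire α:  (P0=3, P1=2, P2=2, P3=0) → (P0=0, P1=5, P2=2, P3=0)

YES — reachable via ⟨α, β, α⟩ (3 firings)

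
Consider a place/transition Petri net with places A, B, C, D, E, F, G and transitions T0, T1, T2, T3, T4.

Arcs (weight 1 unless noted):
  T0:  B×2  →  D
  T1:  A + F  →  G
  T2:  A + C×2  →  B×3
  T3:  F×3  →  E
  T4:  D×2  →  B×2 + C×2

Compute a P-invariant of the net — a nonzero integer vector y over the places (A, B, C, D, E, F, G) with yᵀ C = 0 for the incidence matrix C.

Incidence matrix C (rows=places, cols=transitions):
       T0   T1   T2   T3   T4
    A   0   -1   -1    0    0
    B  -2    0    3    0    2
    C   0    0   -2    0    2
    D   1    0    0    0   -2
    E   0    0    0    1    0
    F   0   -1    0   -3    0
    G   0    1    0    0    0

Candidate y = [1, 1, 1, 2, -3, -1, 0]; check y·C column-wise:
  col T0: 1·0 + 1·-2 + 1·0 + 2·1 + -3·0 + -1·0 = 0
  col T1: 1·-1 + 1·0 + 1·0 + 2·0 + -3·0 + -1·-1 + 0·1 = 0
  col T2: 1·-1 + 1·3 + 1·-2 + 2·0 + -3·0 + -1·0 = 0
  col T3: 1·0 + 1·0 + 1·0 + 2·0 + -3·1 + -1·-3 = 0
  col T4: 1·0 + 1·2 + 1·2 + 2·-2 + -3·0 + -1·0 = 0

y = (A:1, B:1, C:1, D:2, E:-3, F:-1, G:0)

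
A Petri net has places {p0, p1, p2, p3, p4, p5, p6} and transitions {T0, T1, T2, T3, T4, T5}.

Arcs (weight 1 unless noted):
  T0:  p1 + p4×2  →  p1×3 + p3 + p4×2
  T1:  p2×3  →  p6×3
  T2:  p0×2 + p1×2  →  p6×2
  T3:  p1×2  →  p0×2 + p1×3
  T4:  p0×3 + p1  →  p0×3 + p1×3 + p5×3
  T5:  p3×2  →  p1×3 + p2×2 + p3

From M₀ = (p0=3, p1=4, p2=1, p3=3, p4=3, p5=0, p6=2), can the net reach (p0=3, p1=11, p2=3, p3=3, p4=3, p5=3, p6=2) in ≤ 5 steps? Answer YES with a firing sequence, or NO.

step 1: fire T0:  (p0=3, p1=4, p2=1, p3=3, p4=3, p5=0, p6=2) → (p0=3, p1=6, p2=1, p3=4, p4=3, p5=0, p6=2)
step 2: fire T4:  (p0=3, p1=6, p2=1, p3=4, p4=3, p5=0, p6=2) → (p0=3, p1=8, p2=1, p3=4, p4=3, p5=3, p6=2)
step 3: fire T5:  (p0=3, p1=8, p2=1, p3=4, p4=3, p5=3, p6=2) → (p0=3, p1=11, p2=3, p3=3, p4=3, p5=3, p6=2)

YES — reachable via ⟨T0, T4, T5⟩ (3 firings)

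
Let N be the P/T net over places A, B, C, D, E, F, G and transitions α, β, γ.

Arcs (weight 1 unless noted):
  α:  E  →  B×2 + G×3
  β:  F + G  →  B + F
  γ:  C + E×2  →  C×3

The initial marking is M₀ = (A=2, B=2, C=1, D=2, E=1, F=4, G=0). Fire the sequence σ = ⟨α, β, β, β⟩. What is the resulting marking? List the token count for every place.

step 1: fire α:  (A=2, B=2, C=1, D=2, E=1, F=4, G=0) → (A=2, B=4, C=1, D=2, E=0, F=4, G=3)
step 2: fire β:  (A=2, B=4, C=1, D=2, E=0, F=4, G=3) → (A=2, B=5, C=1, D=2, E=0, F=4, G=2)
step 3: fire β:  (A=2, B=5, C=1, D=2, E=0, F=4, G=2) → (A=2, B=6, C=1, D=2, E=0, F=4, G=1)
step 4: fire β:  (A=2, B=6, C=1, D=2, E=0, F=4, G=1) → (A=2, B=7, C=1, D=2, E=0, F=4, G=0)

(A=2, B=7, C=1, D=2, E=0, F=4, G=0)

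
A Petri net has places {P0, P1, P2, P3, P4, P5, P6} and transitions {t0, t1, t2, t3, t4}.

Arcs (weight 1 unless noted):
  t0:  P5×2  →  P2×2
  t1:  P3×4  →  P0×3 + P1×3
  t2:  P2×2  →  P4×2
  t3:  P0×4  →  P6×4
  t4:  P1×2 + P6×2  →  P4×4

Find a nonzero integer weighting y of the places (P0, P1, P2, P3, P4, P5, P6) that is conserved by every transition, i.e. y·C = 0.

Incidence matrix C (rows=places, cols=transitions):
       t0   t1   t2   t3   t4
   P0   0    3    0   -4    0
   P1   0    3    0    0   -2
   P2   2    0   -2    0    0
   P3   0   -4    0    0    0
   P4   0    0    2    0    4
   P5  -2    0    0    0    0
   P6   0    0    0    4   -2

Candidate y = [0, 4, 2, 3, 2, 2, 0]; check y·C column-wise:
  col t0: 4·0 + 2·2 + 3·0 + 2·0 + 2·-2 = 0
  col t1: 0·3 + 4·3 + 2·0 + 3·-4 + 2·0 + 2·0 = 0
  col t2: 4·0 + 2·-2 + 3·0 + 2·2 + 2·0 = 0
  col t3: 0·-4 + 4·0 + 2·0 + 3·0 + 2·0 + 2·0 + 0·4 = 0
  col t4: 4·-2 + 2·0 + 3·0 + 2·4 + 2·0 + 0·-2 = 0

y = (P0:0, P1:4, P2:2, P3:3, P4:2, P5:2, P6:0)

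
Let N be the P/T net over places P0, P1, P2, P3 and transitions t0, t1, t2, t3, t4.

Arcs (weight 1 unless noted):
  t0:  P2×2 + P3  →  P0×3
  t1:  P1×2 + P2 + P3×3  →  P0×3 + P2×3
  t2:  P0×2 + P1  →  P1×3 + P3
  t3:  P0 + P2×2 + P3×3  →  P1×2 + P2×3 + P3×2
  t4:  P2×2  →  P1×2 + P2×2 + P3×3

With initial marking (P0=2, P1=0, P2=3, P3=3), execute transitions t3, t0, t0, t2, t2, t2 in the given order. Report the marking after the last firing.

(P0=1, P1=8, P2=0, P3=3)

step 1: fire t3:  (P0=2, P1=0, P2=3, P3=3) → (P0=1, P1=2, P2=4, P3=2)
step 2: fire t0:  (P0=1, P1=2, P2=4, P3=2) → (P0=4, P1=2, P2=2, P3=1)
step 3: fire t0:  (P0=4, P1=2, P2=2, P3=1) → (P0=7, P1=2, P2=0, P3=0)
step 4: fire t2:  (P0=7, P1=2, P2=0, P3=0) → (P0=5, P1=4, P2=0, P3=1)
step 5: fire t2:  (P0=5, P1=4, P2=0, P3=1) → (P0=3, P1=6, P2=0, P3=2)
step 6: fire t2:  (P0=3, P1=6, P2=0, P3=2) → (P0=1, P1=8, P2=0, P3=3)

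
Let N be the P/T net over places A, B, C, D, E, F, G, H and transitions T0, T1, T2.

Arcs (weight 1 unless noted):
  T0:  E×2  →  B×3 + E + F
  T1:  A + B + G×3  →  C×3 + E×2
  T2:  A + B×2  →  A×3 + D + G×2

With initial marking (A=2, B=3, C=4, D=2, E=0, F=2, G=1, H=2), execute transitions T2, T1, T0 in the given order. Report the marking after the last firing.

step 1: fire T2:  (A=2, B=3, C=4, D=2, E=0, F=2, G=1, H=2) → (A=4, B=1, C=4, D=3, E=0, F=2, G=3, H=2)
step 2: fire T1:  (A=4, B=1, C=4, D=3, E=0, F=2, G=3, H=2) → (A=3, B=0, C=7, D=3, E=2, F=2, G=0, H=2)
step 3: fire T0:  (A=3, B=0, C=7, D=3, E=2, F=2, G=0, H=2) → (A=3, B=3, C=7, D=3, E=1, F=3, G=0, H=2)

(A=3, B=3, C=7, D=3, E=1, F=3, G=0, H=2)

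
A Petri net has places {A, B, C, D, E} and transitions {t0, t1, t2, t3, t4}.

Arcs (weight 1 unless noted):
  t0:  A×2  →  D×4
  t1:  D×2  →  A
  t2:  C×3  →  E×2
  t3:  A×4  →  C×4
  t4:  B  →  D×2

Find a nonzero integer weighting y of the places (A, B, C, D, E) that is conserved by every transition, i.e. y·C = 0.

y = (A:2, B:2, C:2, D:1, E:3)

Incidence matrix C (rows=places, cols=transitions):
       t0   t1   t2   t3   t4
    A  -2    1    0   -4    0
    B   0    0    0    0   -1
    C   0    0   -3    4    0
    D   4   -2    0    0    2
    E   0    0    2    0    0

Candidate y = [2, 2, 2, 1, 3]; check y·C column-wise:
  col t0: 2·-2 + 2·0 + 2·0 + 1·4 + 3·0 = 0
  col t1: 2·1 + 2·0 + 2·0 + 1·-2 + 3·0 = 0
  col t2: 2·0 + 2·0 + 2·-3 + 1·0 + 3·2 = 0
  col t3: 2·-4 + 2·0 + 2·4 + 1·0 + 3·0 = 0
  col t4: 2·0 + 2·-1 + 2·0 + 1·2 + 3·0 = 0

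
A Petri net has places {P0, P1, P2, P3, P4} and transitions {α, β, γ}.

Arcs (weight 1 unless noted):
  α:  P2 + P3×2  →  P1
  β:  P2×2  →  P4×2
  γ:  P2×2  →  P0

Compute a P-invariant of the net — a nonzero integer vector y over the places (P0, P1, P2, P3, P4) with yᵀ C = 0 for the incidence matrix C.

Incidence matrix C (rows=places, cols=transitions):
        α    β    γ
   P0   0    0    1
   P1   1    0    0
   P2  -1   -2   -2
   P3  -2    0    0
   P4   0    2    0

Candidate y = [0, 2, 0, 1, 0]; check y·C column-wise:
  col α: 2·1 + 0·-1 + 1·-2 = 0
  col β: 2·0 + 0·-2 + 1·0 + 0·2 = 0
  col γ: 0·1 + 2·0 + 0·-2 + 1·0 = 0

y = (P0:0, P1:2, P2:0, P3:1, P4:0)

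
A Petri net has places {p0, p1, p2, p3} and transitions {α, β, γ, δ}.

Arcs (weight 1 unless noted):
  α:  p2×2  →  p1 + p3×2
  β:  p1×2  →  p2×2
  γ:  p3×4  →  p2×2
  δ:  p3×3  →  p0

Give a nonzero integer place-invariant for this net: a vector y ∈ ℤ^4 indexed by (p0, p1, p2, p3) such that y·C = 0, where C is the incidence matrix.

y = (p0:3, p1:2, p2:2, p3:1)

Incidence matrix C (rows=places, cols=transitions):
        α    β    γ    δ
   p0   0    0    0    1
   p1   1   -2    0    0
   p2  -2    2    2    0
   p3   2    0   -4   -3

Candidate y = [3, 2, 2, 1]; check y·C column-wise:
  col α: 3·0 + 2·1 + 2·-2 + 1·2 = 0
  col β: 3·0 + 2·-2 + 2·2 + 1·0 = 0
  col γ: 3·0 + 2·0 + 2·2 + 1·-4 = 0
  col δ: 3·1 + 2·0 + 2·0 + 1·-3 = 0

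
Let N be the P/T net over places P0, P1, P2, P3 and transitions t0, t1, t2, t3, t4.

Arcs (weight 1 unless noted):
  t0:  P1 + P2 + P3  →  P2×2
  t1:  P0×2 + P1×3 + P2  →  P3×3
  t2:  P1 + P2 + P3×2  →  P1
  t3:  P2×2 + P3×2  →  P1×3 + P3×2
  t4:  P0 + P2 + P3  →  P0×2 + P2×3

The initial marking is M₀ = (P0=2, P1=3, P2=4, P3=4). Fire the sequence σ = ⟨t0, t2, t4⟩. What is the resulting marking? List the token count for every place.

step 1: fire t0:  (P0=2, P1=3, P2=4, P3=4) → (P0=2, P1=2, P2=5, P3=3)
step 2: fire t2:  (P0=2, P1=2, P2=5, P3=3) → (P0=2, P1=2, P2=4, P3=1)
step 3: fire t4:  (P0=2, P1=2, P2=4, P3=1) → (P0=3, P1=2, P2=6, P3=0)

(P0=3, P1=2, P2=6, P3=0)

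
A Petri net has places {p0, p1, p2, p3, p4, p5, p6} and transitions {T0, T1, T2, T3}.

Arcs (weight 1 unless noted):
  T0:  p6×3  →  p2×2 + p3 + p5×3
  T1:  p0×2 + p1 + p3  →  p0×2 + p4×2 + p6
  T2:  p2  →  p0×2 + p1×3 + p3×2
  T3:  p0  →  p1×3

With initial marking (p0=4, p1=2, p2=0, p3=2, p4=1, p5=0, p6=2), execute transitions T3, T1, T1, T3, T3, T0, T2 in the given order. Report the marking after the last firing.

step 1: fire T3:  (p0=4, p1=2, p2=0, p3=2, p4=1, p5=0, p6=2) → (p0=3, p1=5, p2=0, p3=2, p4=1, p5=0, p6=2)
step 2: fire T1:  (p0=3, p1=5, p2=0, p3=2, p4=1, p5=0, p6=2) → (p0=3, p1=4, p2=0, p3=1, p4=3, p5=0, p6=3)
step 3: fire T1:  (p0=3, p1=4, p2=0, p3=1, p4=3, p5=0, p6=3) → (p0=3, p1=3, p2=0, p3=0, p4=5, p5=0, p6=4)
step 4: fire T3:  (p0=3, p1=3, p2=0, p3=0, p4=5, p5=0, p6=4) → (p0=2, p1=6, p2=0, p3=0, p4=5, p5=0, p6=4)
step 5: fire T3:  (p0=2, p1=6, p2=0, p3=0, p4=5, p5=0, p6=4) → (p0=1, p1=9, p2=0, p3=0, p4=5, p5=0, p6=4)
step 6: fire T0:  (p0=1, p1=9, p2=0, p3=0, p4=5, p5=0, p6=4) → (p0=1, p1=9, p2=2, p3=1, p4=5, p5=3, p6=1)
step 7: fire T2:  (p0=1, p1=9, p2=2, p3=1, p4=5, p5=3, p6=1) → (p0=3, p1=12, p2=1, p3=3, p4=5, p5=3, p6=1)

(p0=3, p1=12, p2=1, p3=3, p4=5, p5=3, p6=1)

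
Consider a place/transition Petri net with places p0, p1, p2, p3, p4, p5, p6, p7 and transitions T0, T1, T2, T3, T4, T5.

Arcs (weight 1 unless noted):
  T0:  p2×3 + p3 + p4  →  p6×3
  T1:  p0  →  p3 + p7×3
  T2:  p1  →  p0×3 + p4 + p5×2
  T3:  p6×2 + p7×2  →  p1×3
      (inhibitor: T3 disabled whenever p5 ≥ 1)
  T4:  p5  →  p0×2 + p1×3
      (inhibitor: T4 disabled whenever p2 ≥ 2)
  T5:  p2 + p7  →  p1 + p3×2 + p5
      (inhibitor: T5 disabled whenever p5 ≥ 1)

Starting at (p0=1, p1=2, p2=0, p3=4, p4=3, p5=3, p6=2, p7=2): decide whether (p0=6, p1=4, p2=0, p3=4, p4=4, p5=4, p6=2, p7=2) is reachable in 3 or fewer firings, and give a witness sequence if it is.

YES — reachable via ⟨T2, T4⟩ (2 firings)

step 1: fire T2:  (p0=1, p1=2, p2=0, p3=4, p4=3, p5=3, p6=2, p7=2) → (p0=4, p1=1, p2=0, p3=4, p4=4, p5=5, p6=2, p7=2)
step 2: fire T4:  (p0=4, p1=1, p2=0, p3=4, p4=4, p5=5, p6=2, p7=2) → (p0=6, p1=4, p2=0, p3=4, p4=4, p5=4, p6=2, p7=2)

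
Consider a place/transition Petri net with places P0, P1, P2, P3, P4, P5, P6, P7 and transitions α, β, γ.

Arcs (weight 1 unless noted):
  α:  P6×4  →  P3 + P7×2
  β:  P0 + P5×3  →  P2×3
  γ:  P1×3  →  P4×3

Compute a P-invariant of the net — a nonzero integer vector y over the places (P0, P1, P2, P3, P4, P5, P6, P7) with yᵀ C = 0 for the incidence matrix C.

y = (P0:3, P1:0, P2:1, P3:0, P4:0, P5:0, P6:0, P7:0)

Incidence matrix C (rows=places, cols=transitions):
        α    β    γ
   P0   0   -1    0
   P1   0    0   -3
   P2   0    3    0
   P3   1    0    0
   P4   0    0    3
   P5   0   -3    0
   P6  -4    0    0
   P7   2    0    0

Candidate y = [3, 0, 1, 0, 0, 0, 0, 0]; check y·C column-wise:
  col α: 3·0 + 1·0 + 0·1 + 0·-4 + 0·2 = 0
  col β: 3·-1 + 1·3 + 0·-3 = 0
  col γ: 3·0 + 0·-3 + 1·0 + 0·3 = 0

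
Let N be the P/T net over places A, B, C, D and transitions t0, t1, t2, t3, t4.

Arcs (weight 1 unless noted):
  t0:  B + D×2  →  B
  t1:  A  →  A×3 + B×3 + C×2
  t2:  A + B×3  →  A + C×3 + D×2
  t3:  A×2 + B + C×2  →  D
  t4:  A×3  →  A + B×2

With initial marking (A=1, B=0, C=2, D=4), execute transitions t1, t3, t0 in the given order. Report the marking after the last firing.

step 1: fire t1:  (A=1, B=0, C=2, D=4) → (A=3, B=3, C=4, D=4)
step 2: fire t3:  (A=3, B=3, C=4, D=4) → (A=1, B=2, C=2, D=5)
step 3: fire t0:  (A=1, B=2, C=2, D=5) → (A=1, B=2, C=2, D=3)

(A=1, B=2, C=2, D=3)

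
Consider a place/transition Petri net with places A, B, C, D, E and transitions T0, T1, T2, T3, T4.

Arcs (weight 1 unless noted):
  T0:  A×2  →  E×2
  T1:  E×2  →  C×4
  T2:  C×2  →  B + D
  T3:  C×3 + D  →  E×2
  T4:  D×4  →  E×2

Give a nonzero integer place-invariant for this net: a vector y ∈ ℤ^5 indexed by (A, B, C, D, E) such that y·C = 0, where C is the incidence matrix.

y = (A:2, B:1, C:1, D:1, E:2)

Incidence matrix C (rows=places, cols=transitions):
       T0   T1   T2   T3   T4
    A  -2    0    0    0    0
    B   0    0    1    0    0
    C   0    4   -2   -3    0
    D   0    0    1   -1   -4
    E   2   -2    0    2    2

Candidate y = [2, 1, 1, 1, 2]; check y·C column-wise:
  col T0: 2·-2 + 1·0 + 1·0 + 1·0 + 2·2 = 0
  col T1: 2·0 + 1·0 + 1·4 + 1·0 + 2·-2 = 0
  col T2: 2·0 + 1·1 + 1·-2 + 1·1 + 2·0 = 0
  col T3: 2·0 + 1·0 + 1·-3 + 1·-1 + 2·2 = 0
  col T4: 2·0 + 1·0 + 1·0 + 1·-4 + 2·2 = 0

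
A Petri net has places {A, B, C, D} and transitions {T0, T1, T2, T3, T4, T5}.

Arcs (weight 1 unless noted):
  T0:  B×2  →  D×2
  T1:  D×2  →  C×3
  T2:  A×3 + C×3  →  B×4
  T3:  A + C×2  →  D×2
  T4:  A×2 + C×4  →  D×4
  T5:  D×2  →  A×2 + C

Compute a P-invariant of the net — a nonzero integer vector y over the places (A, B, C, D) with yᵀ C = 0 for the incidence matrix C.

y = (A:2, B:3, C:2, D:3)

Incidence matrix C (rows=places, cols=transitions):
       T0   T1   T2   T3   T4   T5
    A   0    0   -3   -1   -2    2
    B  -2    0    4    0    0    0
    C   0    3   -3   -2   -4    1
    D   2   -2    0    2    4   -2

Candidate y = [2, 3, 2, 3]; check y·C column-wise:
  col T0: 2·0 + 3·-2 + 2·0 + 3·2 = 0
  col T1: 2·0 + 3·0 + 2·3 + 3·-2 = 0
  col T2: 2·-3 + 3·4 + 2·-3 + 3·0 = 0
  col T3: 2·-1 + 3·0 + 2·-2 + 3·2 = 0
  col T4: 2·-2 + 3·0 + 2·-4 + 3·4 = 0
  col T5: 2·2 + 3·0 + 2·1 + 3·-2 = 0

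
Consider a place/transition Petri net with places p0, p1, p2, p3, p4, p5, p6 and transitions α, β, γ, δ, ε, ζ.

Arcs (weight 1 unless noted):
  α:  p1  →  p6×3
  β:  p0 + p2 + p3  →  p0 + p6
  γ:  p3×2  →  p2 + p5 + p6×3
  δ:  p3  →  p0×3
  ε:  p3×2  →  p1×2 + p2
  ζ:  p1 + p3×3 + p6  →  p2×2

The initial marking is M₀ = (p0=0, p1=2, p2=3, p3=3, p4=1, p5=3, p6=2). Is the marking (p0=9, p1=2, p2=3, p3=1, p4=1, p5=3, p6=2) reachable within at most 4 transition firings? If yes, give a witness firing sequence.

NO — not reachable within 4 firings

depth 0: 1 marking
depth 1: 6 markings reached so far
depth 2: 15 markings reached so far
depth 3: 25 markings reached so far
depth 4: 33 markings reached so far
target is not among the 33 markings reachable within 4 steps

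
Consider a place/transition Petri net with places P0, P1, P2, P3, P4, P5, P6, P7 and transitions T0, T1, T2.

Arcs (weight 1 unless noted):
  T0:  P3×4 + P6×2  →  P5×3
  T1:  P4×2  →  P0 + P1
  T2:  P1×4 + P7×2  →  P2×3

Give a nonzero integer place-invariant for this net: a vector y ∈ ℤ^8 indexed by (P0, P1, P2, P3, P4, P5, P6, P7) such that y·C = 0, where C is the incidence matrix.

y = (P0:3, P1:-3, P2:-4, P3:0, P4:0, P5:0, P6:0, P7:0)

Incidence matrix C (rows=places, cols=transitions):
       T0   T1   T2
   P0   0    1    0
   P1   0    1   -4
   P2   0    0    3
   P3  -4    0    0
   P4   0   -2    0
   P5   3    0    0
   P6  -2    0    0
   P7   0    0   -2

Candidate y = [3, -3, -4, 0, 0, 0, 0, 0]; check y·C column-wise:
  col T0: 3·0 + -3·0 + -4·0 + 0·-4 + 0·3 + 0·-2 = 0
  col T1: 3·1 + -3·1 + -4·0 + 0·-2 = 0
  col T2: 3·0 + -3·-4 + -4·3 + 0·-2 = 0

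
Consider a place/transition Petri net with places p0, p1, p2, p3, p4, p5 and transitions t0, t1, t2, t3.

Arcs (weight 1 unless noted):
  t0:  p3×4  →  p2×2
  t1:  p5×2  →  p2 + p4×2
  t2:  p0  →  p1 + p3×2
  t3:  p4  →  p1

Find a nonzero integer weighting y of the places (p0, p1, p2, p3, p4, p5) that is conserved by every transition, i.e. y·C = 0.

y = (p0:1, p1:-1, p2:2, p3:1, p4:-1, p5:0)

Incidence matrix C (rows=places, cols=transitions):
       t0   t1   t2   t3
   p0   0    0   -1    0
   p1   0    0    1    1
   p2   2    1    0    0
   p3  -4    0    2    0
   p4   0    2    0   -1
   p5   0   -2    0    0

Candidate y = [1, -1, 2, 1, -1, 0]; check y·C column-wise:
  col t0: 1·0 + -1·0 + 2·2 + 1·-4 + -1·0 = 0
  col t1: 1·0 + -1·0 + 2·1 + 1·0 + -1·2 + 0·-2 = 0
  col t2: 1·-1 + -1·1 + 2·0 + 1·2 + -1·0 = 0
  col t3: 1·0 + -1·1 + 2·0 + 1·0 + -1·-1 = 0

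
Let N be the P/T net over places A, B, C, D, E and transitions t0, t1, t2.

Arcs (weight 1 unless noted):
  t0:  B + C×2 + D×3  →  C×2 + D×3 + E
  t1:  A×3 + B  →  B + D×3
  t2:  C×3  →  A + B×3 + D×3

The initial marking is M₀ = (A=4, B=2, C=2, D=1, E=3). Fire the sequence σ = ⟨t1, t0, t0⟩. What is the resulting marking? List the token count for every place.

step 1: fire t1:  (A=4, B=2, C=2, D=1, E=3) → (A=1, B=2, C=2, D=4, E=3)
step 2: fire t0:  (A=1, B=2, C=2, D=4, E=3) → (A=1, B=1, C=2, D=4, E=4)
step 3: fire t0:  (A=1, B=1, C=2, D=4, E=4) → (A=1, B=0, C=2, D=4, E=5)

(A=1, B=0, C=2, D=4, E=5)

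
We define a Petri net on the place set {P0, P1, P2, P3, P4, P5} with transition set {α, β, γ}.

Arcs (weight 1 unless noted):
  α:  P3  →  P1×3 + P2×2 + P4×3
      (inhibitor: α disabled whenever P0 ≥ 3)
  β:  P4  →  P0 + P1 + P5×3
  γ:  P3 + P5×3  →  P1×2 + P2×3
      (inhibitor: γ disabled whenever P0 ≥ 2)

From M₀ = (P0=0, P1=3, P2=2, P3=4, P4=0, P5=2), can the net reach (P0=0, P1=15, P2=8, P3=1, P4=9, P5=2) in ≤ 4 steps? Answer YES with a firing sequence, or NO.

NO — not reachable within 4 firings

depth 0: 1 marking
depth 1: 2 markings reached so far
depth 2: 4 markings reached so far
depth 3: 8 markings reached so far
depth 4: 14 markings reached so far
target is not among the 14 markings reachable within 4 steps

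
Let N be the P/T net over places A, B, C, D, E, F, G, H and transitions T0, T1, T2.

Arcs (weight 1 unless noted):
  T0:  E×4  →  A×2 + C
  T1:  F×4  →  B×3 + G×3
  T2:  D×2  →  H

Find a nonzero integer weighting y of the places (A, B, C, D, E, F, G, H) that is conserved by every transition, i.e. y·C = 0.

Incidence matrix C (rows=places, cols=transitions):
       T0   T1   T2
    A   2    0    0
    B   0    3    0
    C   1    0    0
    D   0    0   -2
    E  -4    0    0
    F   0   -4    0
    G   0    3    0
    H   0    0    1

Candidate y = [1, 0, -2, 0, 0, 0, 0, 0]; check y·C column-wise:
  col T0: 1·2 + -2·1 + 0·-4 = 0
  col T1: 1·0 + 0·3 + -2·0 + 0·-4 + 0·3 = 0
  col T2: 1·0 + -2·0 + 0·-2 + 0·1 = 0

y = (A:1, B:0, C:-2, D:0, E:0, F:0, G:0, H:0)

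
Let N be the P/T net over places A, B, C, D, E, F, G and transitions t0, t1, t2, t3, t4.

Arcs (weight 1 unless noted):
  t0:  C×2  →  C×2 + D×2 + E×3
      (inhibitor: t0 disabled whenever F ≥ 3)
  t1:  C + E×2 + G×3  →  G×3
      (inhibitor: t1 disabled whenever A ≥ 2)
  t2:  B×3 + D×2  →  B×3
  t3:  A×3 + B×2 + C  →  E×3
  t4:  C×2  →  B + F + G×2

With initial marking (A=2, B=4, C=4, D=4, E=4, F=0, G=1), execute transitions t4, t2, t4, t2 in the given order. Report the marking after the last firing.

(A=2, B=6, C=0, D=0, E=4, F=2, G=5)

step 1: fire t4:  (A=2, B=4, C=4, D=4, E=4, F=0, G=1) → (A=2, B=5, C=2, D=4, E=4, F=1, G=3)
step 2: fire t2:  (A=2, B=5, C=2, D=4, E=4, F=1, G=3) → (A=2, B=5, C=2, D=2, E=4, F=1, G=3)
step 3: fire t4:  (A=2, B=5, C=2, D=2, E=4, F=1, G=3) → (A=2, B=6, C=0, D=2, E=4, F=2, G=5)
step 4: fire t2:  (A=2, B=6, C=0, D=2, E=4, F=2, G=5) → (A=2, B=6, C=0, D=0, E=4, F=2, G=5)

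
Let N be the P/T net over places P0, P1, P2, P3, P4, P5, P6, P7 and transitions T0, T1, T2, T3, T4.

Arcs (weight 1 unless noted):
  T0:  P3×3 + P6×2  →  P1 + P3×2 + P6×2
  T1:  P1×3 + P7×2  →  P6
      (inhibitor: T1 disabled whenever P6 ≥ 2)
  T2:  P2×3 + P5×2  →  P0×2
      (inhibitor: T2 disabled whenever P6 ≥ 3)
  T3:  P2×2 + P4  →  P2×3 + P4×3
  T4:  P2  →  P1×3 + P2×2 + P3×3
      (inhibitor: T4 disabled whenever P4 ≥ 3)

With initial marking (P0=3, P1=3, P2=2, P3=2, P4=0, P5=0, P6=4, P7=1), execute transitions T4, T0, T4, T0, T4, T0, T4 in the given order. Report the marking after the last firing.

step 1: fire T4:  (P0=3, P1=3, P2=2, P3=2, P4=0, P5=0, P6=4, P7=1) → (P0=3, P1=6, P2=3, P3=5, P4=0, P5=0, P6=4, P7=1)
step 2: fire T0:  (P0=3, P1=6, P2=3, P3=5, P4=0, P5=0, P6=4, P7=1) → (P0=3, P1=7, P2=3, P3=4, P4=0, P5=0, P6=4, P7=1)
step 3: fire T4:  (P0=3, P1=7, P2=3, P3=4, P4=0, P5=0, P6=4, P7=1) → (P0=3, P1=10, P2=4, P3=7, P4=0, P5=0, P6=4, P7=1)
step 4: fire T0:  (P0=3, P1=10, P2=4, P3=7, P4=0, P5=0, P6=4, P7=1) → (P0=3, P1=11, P2=4, P3=6, P4=0, P5=0, P6=4, P7=1)
step 5: fire T4:  (P0=3, P1=11, P2=4, P3=6, P4=0, P5=0, P6=4, P7=1) → (P0=3, P1=14, P2=5, P3=9, P4=0, P5=0, P6=4, P7=1)
step 6: fire T0:  (P0=3, P1=14, P2=5, P3=9, P4=0, P5=0, P6=4, P7=1) → (P0=3, P1=15, P2=5, P3=8, P4=0, P5=0, P6=4, P7=1)
step 7: fire T4:  (P0=3, P1=15, P2=5, P3=8, P4=0, P5=0, P6=4, P7=1) → (P0=3, P1=18, P2=6, P3=11, P4=0, P5=0, P6=4, P7=1)

(P0=3, P1=18, P2=6, P3=11, P4=0, P5=0, P6=4, P7=1)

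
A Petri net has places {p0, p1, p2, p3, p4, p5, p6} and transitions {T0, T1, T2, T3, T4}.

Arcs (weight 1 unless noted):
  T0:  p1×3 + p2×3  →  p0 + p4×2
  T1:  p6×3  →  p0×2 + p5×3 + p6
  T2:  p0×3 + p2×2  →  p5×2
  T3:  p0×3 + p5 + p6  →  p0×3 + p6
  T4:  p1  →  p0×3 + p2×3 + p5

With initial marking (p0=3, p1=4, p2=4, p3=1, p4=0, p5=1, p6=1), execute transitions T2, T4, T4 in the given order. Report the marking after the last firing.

(p0=6, p1=2, p2=8, p3=1, p4=0, p5=5, p6=1)

step 1: fire T2:  (p0=3, p1=4, p2=4, p3=1, p4=0, p5=1, p6=1) → (p0=0, p1=4, p2=2, p3=1, p4=0, p5=3, p6=1)
step 2: fire T4:  (p0=0, p1=4, p2=2, p3=1, p4=0, p5=3, p6=1) → (p0=3, p1=3, p2=5, p3=1, p4=0, p5=4, p6=1)
step 3: fire T4:  (p0=3, p1=3, p2=5, p3=1, p4=0, p5=4, p6=1) → (p0=6, p1=2, p2=8, p3=1, p4=0, p5=5, p6=1)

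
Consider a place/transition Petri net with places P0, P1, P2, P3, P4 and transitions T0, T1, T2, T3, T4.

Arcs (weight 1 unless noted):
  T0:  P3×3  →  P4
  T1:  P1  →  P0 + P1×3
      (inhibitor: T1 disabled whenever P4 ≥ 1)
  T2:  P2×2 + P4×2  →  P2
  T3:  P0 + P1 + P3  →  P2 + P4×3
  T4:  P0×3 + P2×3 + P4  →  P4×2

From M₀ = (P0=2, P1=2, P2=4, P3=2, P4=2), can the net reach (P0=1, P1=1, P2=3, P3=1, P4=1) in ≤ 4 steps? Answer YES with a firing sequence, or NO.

step 1: fire T2:  (P0=2, P1=2, P2=4, P3=2, P4=2) → (P0=2, P1=2, P2=3, P3=2, P4=0)
step 2: fire T3:  (P0=2, P1=2, P2=3, P3=2, P4=0) → (P0=1, P1=1, P2=4, P3=1, P4=3)
step 3: fire T2:  (P0=1, P1=1, P2=4, P3=1, P4=3) → (P0=1, P1=1, P2=3, P3=1, P4=1)

YES — reachable via ⟨T2, T3, T2⟩ (3 firings)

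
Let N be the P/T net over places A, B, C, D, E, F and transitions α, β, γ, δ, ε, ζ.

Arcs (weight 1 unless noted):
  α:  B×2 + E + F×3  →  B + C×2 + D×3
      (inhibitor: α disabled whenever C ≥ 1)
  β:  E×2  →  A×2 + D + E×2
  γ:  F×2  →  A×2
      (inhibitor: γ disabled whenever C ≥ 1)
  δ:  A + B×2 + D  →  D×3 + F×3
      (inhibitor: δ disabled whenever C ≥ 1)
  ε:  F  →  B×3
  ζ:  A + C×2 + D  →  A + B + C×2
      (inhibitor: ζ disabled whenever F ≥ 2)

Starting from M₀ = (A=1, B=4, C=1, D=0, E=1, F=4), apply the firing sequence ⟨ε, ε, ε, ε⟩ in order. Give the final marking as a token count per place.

step 1: fire ε:  (A=1, B=4, C=1, D=0, E=1, F=4) → (A=1, B=7, C=1, D=0, E=1, F=3)
step 2: fire ε:  (A=1, B=7, C=1, D=0, E=1, F=3) → (A=1, B=10, C=1, D=0, E=1, F=2)
step 3: fire ε:  (A=1, B=10, C=1, D=0, E=1, F=2) → (A=1, B=13, C=1, D=0, E=1, F=1)
step 4: fire ε:  (A=1, B=13, C=1, D=0, E=1, F=1) → (A=1, B=16, C=1, D=0, E=1, F=0)

(A=1, B=16, C=1, D=0, E=1, F=0)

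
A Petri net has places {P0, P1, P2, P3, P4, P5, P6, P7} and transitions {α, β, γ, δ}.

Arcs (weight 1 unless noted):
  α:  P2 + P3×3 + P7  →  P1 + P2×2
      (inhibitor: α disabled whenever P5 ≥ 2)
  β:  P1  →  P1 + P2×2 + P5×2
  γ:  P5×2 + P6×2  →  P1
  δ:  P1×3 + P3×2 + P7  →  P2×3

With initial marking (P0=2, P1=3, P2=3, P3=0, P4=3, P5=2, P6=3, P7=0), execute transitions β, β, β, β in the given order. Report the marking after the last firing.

step 1: fire β:  (P0=2, P1=3, P2=3, P3=0, P4=3, P5=2, P6=3, P7=0) → (P0=2, P1=3, P2=5, P3=0, P4=3, P5=4, P6=3, P7=0)
step 2: fire β:  (P0=2, P1=3, P2=5, P3=0, P4=3, P5=4, P6=3, P7=0) → (P0=2, P1=3, P2=7, P3=0, P4=3, P5=6, P6=3, P7=0)
step 3: fire β:  (P0=2, P1=3, P2=7, P3=0, P4=3, P5=6, P6=3, P7=0) → (P0=2, P1=3, P2=9, P3=0, P4=3, P5=8, P6=3, P7=0)
step 4: fire β:  (P0=2, P1=3, P2=9, P3=0, P4=3, P5=8, P6=3, P7=0) → (P0=2, P1=3, P2=11, P3=0, P4=3, P5=10, P6=3, P7=0)

(P0=2, P1=3, P2=11, P3=0, P4=3, P5=10, P6=3, P7=0)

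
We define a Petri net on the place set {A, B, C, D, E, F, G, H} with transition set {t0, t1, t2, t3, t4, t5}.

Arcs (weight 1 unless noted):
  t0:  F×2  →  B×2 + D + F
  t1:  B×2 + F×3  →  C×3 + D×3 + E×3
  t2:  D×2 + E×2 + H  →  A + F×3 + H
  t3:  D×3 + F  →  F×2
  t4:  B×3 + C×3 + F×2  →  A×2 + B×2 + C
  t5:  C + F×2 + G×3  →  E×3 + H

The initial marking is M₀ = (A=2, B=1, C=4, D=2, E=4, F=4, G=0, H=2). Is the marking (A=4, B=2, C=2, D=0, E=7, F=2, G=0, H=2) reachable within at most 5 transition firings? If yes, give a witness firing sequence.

NO — not reachable within 5 firings

depth 0: 1 marking
depth 1: 3 markings reached so far
depth 2: 8 markings reached so far
depth 3: 16 markings reached so far
depth 4: 27 markings reached so far
depth 5: 42 markings reached so far
target is not among the 42 markings reachable within 5 steps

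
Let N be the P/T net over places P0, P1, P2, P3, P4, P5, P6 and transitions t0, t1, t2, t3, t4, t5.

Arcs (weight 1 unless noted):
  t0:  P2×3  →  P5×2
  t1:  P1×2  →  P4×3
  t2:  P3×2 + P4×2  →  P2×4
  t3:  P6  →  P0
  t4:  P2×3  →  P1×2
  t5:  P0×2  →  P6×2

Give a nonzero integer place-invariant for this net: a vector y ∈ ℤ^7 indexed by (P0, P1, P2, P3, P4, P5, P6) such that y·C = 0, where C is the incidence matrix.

y = (P0:0, P1:3, P2:2, P3:2, P4:2, P5:3, P6:0)

Incidence matrix C (rows=places, cols=transitions):
       t0   t1   t2   t3   t4   t5
   P0   0    0    0    1    0   -2
   P1   0   -2    0    0    2    0
   P2  -3    0    4    0   -3    0
   P3   0    0   -2    0    0    0
   P4   0    3   -2    0    0    0
   P5   2    0    0    0    0    0
   P6   0    0    0   -1    0    2

Candidate y = [0, 3, 2, 2, 2, 3, 0]; check y·C column-wise:
  col t0: 3·0 + 2·-3 + 2·0 + 2·0 + 3·2 = 0
  col t1: 3·-2 + 2·0 + 2·0 + 2·3 + 3·0 = 0
  col t2: 3·0 + 2·4 + 2·-2 + 2·-2 + 3·0 = 0
  col t3: 0·1 + 3·0 + 2·0 + 2·0 + 2·0 + 3·0 + 0·-1 = 0
  col t4: 3·2 + 2·-3 + 2·0 + 2·0 + 3·0 = 0
  col t5: 0·-2 + 3·0 + 2·0 + 2·0 + 2·0 + 3·0 + 0·2 = 0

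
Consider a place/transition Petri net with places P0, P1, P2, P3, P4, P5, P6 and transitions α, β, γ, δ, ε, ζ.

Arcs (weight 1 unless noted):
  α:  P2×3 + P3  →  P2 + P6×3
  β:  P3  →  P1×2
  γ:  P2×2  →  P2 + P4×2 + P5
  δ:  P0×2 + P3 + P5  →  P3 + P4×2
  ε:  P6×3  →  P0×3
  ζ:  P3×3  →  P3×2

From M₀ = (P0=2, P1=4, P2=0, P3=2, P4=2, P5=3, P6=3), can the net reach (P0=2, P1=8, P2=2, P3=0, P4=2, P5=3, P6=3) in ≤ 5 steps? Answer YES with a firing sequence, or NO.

depth 0: 1 marking
depth 1: 4 markings reached so far
depth 2: 8 markings reached so far
depth 3: 12 markings reached so far
depth 4: 14 markings reached so far
depth 5: 15 markings reached so far
target is not among the 15 markings reachable within 5 steps

NO — not reachable within 5 firings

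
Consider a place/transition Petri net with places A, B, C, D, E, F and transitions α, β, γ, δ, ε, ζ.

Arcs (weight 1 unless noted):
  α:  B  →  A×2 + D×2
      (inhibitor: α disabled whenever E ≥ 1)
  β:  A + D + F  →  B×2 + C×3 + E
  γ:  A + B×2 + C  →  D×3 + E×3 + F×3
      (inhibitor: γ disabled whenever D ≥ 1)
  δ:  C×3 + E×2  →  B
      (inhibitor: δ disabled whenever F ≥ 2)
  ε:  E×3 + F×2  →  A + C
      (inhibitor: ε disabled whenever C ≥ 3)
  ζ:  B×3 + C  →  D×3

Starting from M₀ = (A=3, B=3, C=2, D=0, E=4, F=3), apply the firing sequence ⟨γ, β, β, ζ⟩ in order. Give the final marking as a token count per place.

step 1: fire γ:  (A=3, B=3, C=2, D=0, E=4, F=3) → (A=2, B=1, C=1, D=3, E=7, F=6)
step 2: fire β:  (A=2, B=1, C=1, D=3, E=7, F=6) → (A=1, B=3, C=4, D=2, E=8, F=5)
step 3: fire β:  (A=1, B=3, C=4, D=2, E=8, F=5) → (A=0, B=5, C=7, D=1, E=9, F=4)
step 4: fire ζ:  (A=0, B=5, C=7, D=1, E=9, F=4) → (A=0, B=2, C=6, D=4, E=9, F=4)

(A=0, B=2, C=6, D=4, E=9, F=4)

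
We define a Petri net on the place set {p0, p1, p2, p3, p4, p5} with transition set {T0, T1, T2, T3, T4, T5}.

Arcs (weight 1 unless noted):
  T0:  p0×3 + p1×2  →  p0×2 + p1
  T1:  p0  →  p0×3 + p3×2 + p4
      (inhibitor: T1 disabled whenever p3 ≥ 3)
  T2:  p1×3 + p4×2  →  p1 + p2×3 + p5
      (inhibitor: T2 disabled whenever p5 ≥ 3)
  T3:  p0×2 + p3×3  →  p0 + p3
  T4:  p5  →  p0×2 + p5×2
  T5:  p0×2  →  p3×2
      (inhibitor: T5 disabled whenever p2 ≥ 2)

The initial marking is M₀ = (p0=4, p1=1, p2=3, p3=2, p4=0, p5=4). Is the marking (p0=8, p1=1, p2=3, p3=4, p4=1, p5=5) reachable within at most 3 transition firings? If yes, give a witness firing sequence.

step 1: fire T1:  (p0=4, p1=1, p2=3, p3=2, p4=0, p5=4) → (p0=6, p1=1, p2=3, p3=4, p4=1, p5=4)
step 2: fire T4:  (p0=6, p1=1, p2=3, p3=4, p4=1, p5=4) → (p0=8, p1=1, p2=3, p3=4, p4=1, p5=5)

YES — reachable via ⟨T1, T4⟩ (2 firings)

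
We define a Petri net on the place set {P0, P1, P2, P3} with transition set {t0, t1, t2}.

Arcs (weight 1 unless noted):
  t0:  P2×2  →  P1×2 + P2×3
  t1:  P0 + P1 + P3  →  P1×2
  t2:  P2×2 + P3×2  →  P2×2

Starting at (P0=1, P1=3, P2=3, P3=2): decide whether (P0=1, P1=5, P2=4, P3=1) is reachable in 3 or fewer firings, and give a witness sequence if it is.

NO — not reachable within 3 firings

depth 0: 1 marking
depth 1: 4 markings reached so far
depth 2: 7 markings reached so far
depth 3: 10 markings reached so far
target is not among the 10 markings reachable within 3 steps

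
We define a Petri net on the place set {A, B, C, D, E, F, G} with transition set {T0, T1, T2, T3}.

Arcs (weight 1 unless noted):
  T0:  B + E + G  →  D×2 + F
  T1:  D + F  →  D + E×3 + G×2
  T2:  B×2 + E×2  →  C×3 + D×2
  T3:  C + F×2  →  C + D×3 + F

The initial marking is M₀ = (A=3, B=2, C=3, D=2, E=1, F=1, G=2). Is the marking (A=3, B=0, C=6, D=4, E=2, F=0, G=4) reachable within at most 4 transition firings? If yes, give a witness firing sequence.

YES — reachable via ⟨T1, T2⟩ (2 firings)

step 1: fire T1:  (A=3, B=2, C=3, D=2, E=1, F=1, G=2) → (A=3, B=2, C=3, D=2, E=4, F=0, G=4)
step 2: fire T2:  (A=3, B=2, C=3, D=2, E=4, F=0, G=4) → (A=3, B=0, C=6, D=4, E=2, F=0, G=4)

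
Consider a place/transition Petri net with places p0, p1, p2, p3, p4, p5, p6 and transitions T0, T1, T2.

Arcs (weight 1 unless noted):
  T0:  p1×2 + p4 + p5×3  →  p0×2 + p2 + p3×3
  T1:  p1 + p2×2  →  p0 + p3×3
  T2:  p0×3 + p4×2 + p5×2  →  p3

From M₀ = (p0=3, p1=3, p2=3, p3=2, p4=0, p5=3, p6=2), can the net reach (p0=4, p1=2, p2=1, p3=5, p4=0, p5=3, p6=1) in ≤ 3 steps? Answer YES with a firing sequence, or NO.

depth 0: 1 marking
depth 1: 2 markings reached so far
depth 2: 2 markings reached so far
(frontier empty at depth 2; search complete)
target is not among the 2 markings reachable within 3 steps

NO — not reachable within 3 firings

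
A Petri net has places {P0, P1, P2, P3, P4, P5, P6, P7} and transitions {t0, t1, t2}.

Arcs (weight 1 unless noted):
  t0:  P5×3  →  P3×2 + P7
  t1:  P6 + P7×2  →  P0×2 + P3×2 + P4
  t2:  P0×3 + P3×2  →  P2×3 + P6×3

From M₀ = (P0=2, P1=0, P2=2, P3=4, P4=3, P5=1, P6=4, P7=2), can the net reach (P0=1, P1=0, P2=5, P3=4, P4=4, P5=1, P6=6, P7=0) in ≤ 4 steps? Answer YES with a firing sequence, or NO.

step 1: fire t1:  (P0=2, P1=0, P2=2, P3=4, P4=3, P5=1, P6=4, P7=2) → (P0=4, P1=0, P2=2, P3=6, P4=4, P5=1, P6=3, P7=0)
step 2: fire t2:  (P0=4, P1=0, P2=2, P3=6, P4=4, P5=1, P6=3, P7=0) → (P0=1, P1=0, P2=5, P3=4, P4=4, P5=1, P6=6, P7=0)

YES — reachable via ⟨t1, t2⟩ (2 firings)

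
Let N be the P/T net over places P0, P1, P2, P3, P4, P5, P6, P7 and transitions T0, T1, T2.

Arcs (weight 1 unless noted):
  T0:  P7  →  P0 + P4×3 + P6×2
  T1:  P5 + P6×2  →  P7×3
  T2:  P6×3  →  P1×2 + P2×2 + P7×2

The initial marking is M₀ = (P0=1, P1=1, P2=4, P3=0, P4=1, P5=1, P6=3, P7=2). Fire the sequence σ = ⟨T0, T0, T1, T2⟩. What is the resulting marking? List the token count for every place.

(P0=3, P1=3, P2=6, P3=0, P4=7, P5=0, P6=2, P7=5)

step 1: fire T0:  (P0=1, P1=1, P2=4, P3=0, P4=1, P5=1, P6=3, P7=2) → (P0=2, P1=1, P2=4, P3=0, P4=4, P5=1, P6=5, P7=1)
step 2: fire T0:  (P0=2, P1=1, P2=4, P3=0, P4=4, P5=1, P6=5, P7=1) → (P0=3, P1=1, P2=4, P3=0, P4=7, P5=1, P6=7, P7=0)
step 3: fire T1:  (P0=3, P1=1, P2=4, P3=0, P4=7, P5=1, P6=7, P7=0) → (P0=3, P1=1, P2=4, P3=0, P4=7, P5=0, P6=5, P7=3)
step 4: fire T2:  (P0=3, P1=1, P2=4, P3=0, P4=7, P5=0, P6=5, P7=3) → (P0=3, P1=3, P2=6, P3=0, P4=7, P5=0, P6=2, P7=5)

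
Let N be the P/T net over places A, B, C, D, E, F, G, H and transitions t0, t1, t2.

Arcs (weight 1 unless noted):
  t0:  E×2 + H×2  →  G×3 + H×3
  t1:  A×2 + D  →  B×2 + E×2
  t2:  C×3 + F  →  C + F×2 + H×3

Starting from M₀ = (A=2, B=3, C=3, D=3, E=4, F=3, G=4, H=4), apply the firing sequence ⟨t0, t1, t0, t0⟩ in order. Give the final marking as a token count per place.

(A=0, B=5, C=3, D=2, E=0, F=3, G=13, H=7)

step 1: fire t0:  (A=2, B=3, C=3, D=3, E=4, F=3, G=4, H=4) → (A=2, B=3, C=3, D=3, E=2, F=3, G=7, H=5)
step 2: fire t1:  (A=2, B=3, C=3, D=3, E=2, F=3, G=7, H=5) → (A=0, B=5, C=3, D=2, E=4, F=3, G=7, H=5)
step 3: fire t0:  (A=0, B=5, C=3, D=2, E=4, F=3, G=7, H=5) → (A=0, B=5, C=3, D=2, E=2, F=3, G=10, H=6)
step 4: fire t0:  (A=0, B=5, C=3, D=2, E=2, F=3, G=10, H=6) → (A=0, B=5, C=3, D=2, E=0, F=3, G=13, H=7)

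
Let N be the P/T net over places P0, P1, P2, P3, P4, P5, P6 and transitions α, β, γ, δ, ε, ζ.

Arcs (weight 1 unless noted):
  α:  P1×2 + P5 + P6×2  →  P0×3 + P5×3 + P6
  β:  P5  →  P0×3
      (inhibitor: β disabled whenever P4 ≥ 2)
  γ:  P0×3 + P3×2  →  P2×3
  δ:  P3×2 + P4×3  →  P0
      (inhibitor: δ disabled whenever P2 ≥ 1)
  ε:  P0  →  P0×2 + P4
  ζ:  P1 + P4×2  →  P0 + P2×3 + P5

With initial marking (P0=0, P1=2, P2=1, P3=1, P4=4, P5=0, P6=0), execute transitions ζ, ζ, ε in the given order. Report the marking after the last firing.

step 1: fire ζ:  (P0=0, P1=2, P2=1, P3=1, P4=4, P5=0, P6=0) → (P0=1, P1=1, P2=4, P3=1, P4=2, P5=1, P6=0)
step 2: fire ζ:  (P0=1, P1=1, P2=4, P3=1, P4=2, P5=1, P6=0) → (P0=2, P1=0, P2=7, P3=1, P4=0, P5=2, P6=0)
step 3: fire ε:  (P0=2, P1=0, P2=7, P3=1, P4=0, P5=2, P6=0) → (P0=3, P1=0, P2=7, P3=1, P4=1, P5=2, P6=0)

(P0=3, P1=0, P2=7, P3=1, P4=1, P5=2, P6=0)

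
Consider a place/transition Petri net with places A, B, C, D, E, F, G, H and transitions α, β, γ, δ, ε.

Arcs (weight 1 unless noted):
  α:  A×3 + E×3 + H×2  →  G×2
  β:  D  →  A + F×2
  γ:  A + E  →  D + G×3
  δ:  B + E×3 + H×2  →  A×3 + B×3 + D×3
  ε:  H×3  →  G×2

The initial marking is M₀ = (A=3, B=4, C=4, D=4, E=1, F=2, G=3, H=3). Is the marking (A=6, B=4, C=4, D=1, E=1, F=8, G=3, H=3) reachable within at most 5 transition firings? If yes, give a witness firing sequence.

YES — reachable via ⟨β, β, β⟩ (3 firings)

step 1: fire β:  (A=3, B=4, C=4, D=4, E=1, F=2, G=3, H=3) → (A=4, B=4, C=4, D=3, E=1, F=4, G=3, H=3)
step 2: fire β:  (A=4, B=4, C=4, D=3, E=1, F=4, G=3, H=3) → (A=5, B=4, C=4, D=2, E=1, F=6, G=3, H=3)
step 3: fire β:  (A=5, B=4, C=4, D=2, E=1, F=6, G=3, H=3) → (A=6, B=4, C=4, D=1, E=1, F=8, G=3, H=3)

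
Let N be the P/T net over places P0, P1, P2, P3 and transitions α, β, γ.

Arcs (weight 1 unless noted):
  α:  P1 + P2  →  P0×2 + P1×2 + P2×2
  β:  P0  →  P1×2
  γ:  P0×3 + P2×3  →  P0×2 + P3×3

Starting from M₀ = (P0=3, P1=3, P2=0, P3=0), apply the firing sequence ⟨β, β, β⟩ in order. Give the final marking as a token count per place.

(P0=0, P1=9, P2=0, P3=0)

step 1: fire β:  (P0=3, P1=3, P2=0, P3=0) → (P0=2, P1=5, P2=0, P3=0)
step 2: fire β:  (P0=2, P1=5, P2=0, P3=0) → (P0=1, P1=7, P2=0, P3=0)
step 3: fire β:  (P0=1, P1=7, P2=0, P3=0) → (P0=0, P1=9, P2=0, P3=0)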